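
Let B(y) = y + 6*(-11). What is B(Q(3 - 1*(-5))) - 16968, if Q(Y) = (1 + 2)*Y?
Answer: -17010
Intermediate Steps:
Q(Y) = 3*Y
B(y) = -66 + y (B(y) = y - 66 = -66 + y)
B(Q(3 - 1*(-5))) - 16968 = (-66 + 3*(3 - 1*(-5))) - 16968 = (-66 + 3*(3 + 5)) - 16968 = (-66 + 3*8) - 16968 = (-66 + 24) - 16968 = -42 - 16968 = -17010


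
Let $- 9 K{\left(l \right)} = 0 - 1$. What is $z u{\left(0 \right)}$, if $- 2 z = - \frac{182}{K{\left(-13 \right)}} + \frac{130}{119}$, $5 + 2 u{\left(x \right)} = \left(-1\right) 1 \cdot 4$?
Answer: $- \frac{438282}{119} \approx -3683.0$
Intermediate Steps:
$K{\left(l \right)} = \frac{1}{9}$ ($K{\left(l \right)} = - \frac{0 - 1}{9} = \left(- \frac{1}{9}\right) \left(-1\right) = \frac{1}{9}$)
$u{\left(x \right)} = - \frac{9}{2}$ ($u{\left(x \right)} = - \frac{5}{2} + \frac{\left(-1\right) 1 \cdot 4}{2} = - \frac{5}{2} + \frac{\left(-1\right) 4}{2} = - \frac{5}{2} + \frac{1}{2} \left(-4\right) = - \frac{5}{2} - 2 = - \frac{9}{2}$)
$z = \frac{97396}{119}$ ($z = - \frac{- 182 \frac{1}{\frac{1}{9}} + \frac{130}{119}}{2} = - \frac{\left(-182\right) 9 + 130 \cdot \frac{1}{119}}{2} = - \frac{-1638 + \frac{130}{119}}{2} = \left(- \frac{1}{2}\right) \left(- \frac{194792}{119}\right) = \frac{97396}{119} \approx 818.45$)
$z u{\left(0 \right)} = \frac{97396}{119} \left(- \frac{9}{2}\right) = - \frac{438282}{119}$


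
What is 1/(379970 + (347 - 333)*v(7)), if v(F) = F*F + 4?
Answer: 1/380712 ≈ 2.6267e-6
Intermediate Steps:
v(F) = 4 + F² (v(F) = F² + 4 = 4 + F²)
1/(379970 + (347 - 333)*v(7)) = 1/(379970 + (347 - 333)*(4 + 7²)) = 1/(379970 + 14*(4 + 49)) = 1/(379970 + 14*53) = 1/(379970 + 742) = 1/380712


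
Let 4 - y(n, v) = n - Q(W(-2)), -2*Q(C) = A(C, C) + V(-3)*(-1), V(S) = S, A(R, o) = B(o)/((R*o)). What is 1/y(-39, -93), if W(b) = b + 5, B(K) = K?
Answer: 3/124 ≈ 0.024194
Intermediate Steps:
W(b) = 5 + b
A(R, o) = 1/R (A(R, o) = o/((R*o)) = o*(1/(R*o)) = 1/R)
Q(C) = -3/2 - 1/(2*C) (Q(C) = -(1/C - 3*(-1))/2 = -(1/C + 3)/2 = -(3 + 1/C)/2 = -3/2 - 1/(2*C))
y(n, v) = 7/3 - n (y(n, v) = 4 - (n - (-1 - 3*(5 - 2))/(2*(5 - 2))) = 4 - (n - (-1 - 3*3)/(2*3)) = 4 - (n - (-1 - 9)/(2*3)) = 4 - (n - (-10)/(2*3)) = 4 - (n - 1*(-5/3)) = 4 - (n + 5/3) = 4 - (5/3 + n) = 4 + (-5/3 - n) = 7/3 - n)
1/y(-39, -93) = 1/(7/3 - 1*(-39)) = 1/(7/3 + 39) = 1/(124/3) = 3/124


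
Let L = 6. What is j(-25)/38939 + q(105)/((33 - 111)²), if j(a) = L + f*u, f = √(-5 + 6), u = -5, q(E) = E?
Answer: 1364893/78968292 ≈ 0.017284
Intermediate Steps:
f = 1 (f = √1 = 1)
j(a) = 1 (j(a) = 6 + 1*(-5) = 6 - 5 = 1)
j(-25)/38939 + q(105)/((33 - 111)²) = 1/38939 + 105/((33 - 111)²) = 1*(1/38939) + 105/((-78)²) = 1/38939 + 105/6084 = 1/38939 + 105*(1/6084) = 1/38939 + 35/2028 = 1364893/78968292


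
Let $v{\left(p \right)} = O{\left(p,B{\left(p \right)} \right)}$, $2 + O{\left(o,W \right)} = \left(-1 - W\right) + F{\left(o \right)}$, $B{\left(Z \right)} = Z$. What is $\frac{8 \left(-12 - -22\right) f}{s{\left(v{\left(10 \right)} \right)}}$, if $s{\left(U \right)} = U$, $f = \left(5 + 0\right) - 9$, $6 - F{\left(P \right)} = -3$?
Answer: $80$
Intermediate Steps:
$F{\left(P \right)} = 9$ ($F{\left(P \right)} = 6 - -3 = 6 + 3 = 9$)
$O{\left(o,W \right)} = 6 - W$ ($O{\left(o,W \right)} = -2 + \left(\left(-1 - W\right) + 9\right) = -2 - \left(-8 + W\right) = 6 - W$)
$v{\left(p \right)} = 6 - p$
$f = -4$ ($f = 5 - 9 = -4$)
$\frac{8 \left(-12 - -22\right) f}{s{\left(v{\left(10 \right)} \right)}} = \frac{8 \left(-12 - -22\right) \left(-4\right)}{6 - 10} = \frac{8 \left(-12 + 22\right) \left(-4\right)}{6 - 10} = \frac{8 \cdot 10 \left(-4\right)}{-4} = 80 \left(-4\right) \left(- \frac{1}{4}\right) = \left(-320\right) \left(- \frac{1}{4}\right) = 80$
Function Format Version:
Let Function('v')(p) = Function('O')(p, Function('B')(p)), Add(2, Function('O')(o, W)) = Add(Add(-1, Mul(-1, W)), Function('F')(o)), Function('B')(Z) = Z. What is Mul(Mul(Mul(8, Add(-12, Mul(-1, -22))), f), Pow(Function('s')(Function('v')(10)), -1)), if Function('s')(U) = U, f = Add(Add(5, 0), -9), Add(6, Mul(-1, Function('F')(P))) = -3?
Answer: 80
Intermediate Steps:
Function('F')(P) = 9 (Function('F')(P) = Add(6, Mul(-1, -3)) = Add(6, 3) = 9)
Function('O')(o, W) = Add(6, Mul(-1, W)) (Function('O')(o, W) = Add(-2, Add(Add(-1, Mul(-1, W)), 9)) = Add(-2, Add(8, Mul(-1, W))) = Add(6, Mul(-1, W)))
Function('v')(p) = Add(6, Mul(-1, p))
f = -4 (f = Add(5, -9) = -4)
Mul(Mul(Mul(8, Add(-12, Mul(-1, -22))), f), Pow(Function('s')(Function('v')(10)), -1)) = Mul(Mul(Mul(8, Add(-12, Mul(-1, -22))), -4), Pow(Add(6, Mul(-1, 10)), -1)) = Mul(Mul(Mul(8, Add(-12, 22)), -4), Pow(Add(6, -10), -1)) = Mul(Mul(Mul(8, 10), -4), Pow(-4, -1)) = Mul(Mul(80, -4), Rational(-1, 4)) = Mul(-320, Rational(-1, 4)) = 80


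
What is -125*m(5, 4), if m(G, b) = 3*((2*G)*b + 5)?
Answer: -16875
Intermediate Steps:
m(G, b) = 15 + 6*G*b (m(G, b) = 3*(2*G*b + 5) = 3*(5 + 2*G*b) = 15 + 6*G*b)
-125*m(5, 4) = -125*(15 + 6*5*4) = -125*(15 + 120) = -125*135 = -16875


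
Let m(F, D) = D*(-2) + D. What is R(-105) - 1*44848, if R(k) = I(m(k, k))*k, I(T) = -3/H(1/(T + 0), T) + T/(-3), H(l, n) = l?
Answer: -8098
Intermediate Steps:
m(F, D) = -D (m(F, D) = -2*D + D = -D)
I(T) = -10*T/3 (I(T) = -3*T + T/(-3) = -3*T + T*(-1/3) = -3*T - T/3 = -10*T/3)
R(k) = 10*k**2/3 (R(k) = (-(-10)*k/3)*k = (10*k/3)*k = 10*k**2/3)
R(-105) - 1*44848 = (10/3)*(-105)**2 - 1*44848 = (10/3)*11025 - 44848 = 36750 - 44848 = -8098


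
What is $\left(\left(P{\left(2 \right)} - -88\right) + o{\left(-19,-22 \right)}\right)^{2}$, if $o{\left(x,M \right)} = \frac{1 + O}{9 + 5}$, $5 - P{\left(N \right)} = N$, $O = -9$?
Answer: $\frac{400689}{49} \approx 8177.3$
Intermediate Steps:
$P{\left(N \right)} = 5 - N$
$o{\left(x,M \right)} = - \frac{4}{7}$ ($o{\left(x,M \right)} = \frac{1 - 9}{9 + 5} = - \frac{8}{14} = \left(-8\right) \frac{1}{14} = - \frac{4}{7}$)
$\left(\left(P{\left(2 \right)} - -88\right) + o{\left(-19,-22 \right)}\right)^{2} = \left(\left(\left(5 - 2\right) - -88\right) - \frac{4}{7}\right)^{2} = \left(\left(\left(5 - 2\right) + 88\right) - \frac{4}{7}\right)^{2} = \left(\left(3 + 88\right) - \frac{4}{7}\right)^{2} = \left(91 - \frac{4}{7}\right)^{2} = \left(\frac{633}{7}\right)^{2} = \frac{400689}{49}$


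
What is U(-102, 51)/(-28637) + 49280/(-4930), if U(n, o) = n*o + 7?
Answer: -138562001/14118041 ≈ -9.8145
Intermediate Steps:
U(n, o) = 7 + n*o
U(-102, 51)/(-28637) + 49280/(-4930) = (7 - 102*51)/(-28637) + 49280/(-4930) = (7 - 5202)*(-1/28637) + 49280*(-1/4930) = -5195*(-1/28637) - 4928/493 = 5195/28637 - 4928/493 = -138562001/14118041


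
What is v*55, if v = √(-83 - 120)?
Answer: 55*I*√203 ≈ 783.63*I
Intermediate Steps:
v = I*√203 (v = √(-203) = I*√203 ≈ 14.248*I)
v*55 = (I*√203)*55 = 55*I*√203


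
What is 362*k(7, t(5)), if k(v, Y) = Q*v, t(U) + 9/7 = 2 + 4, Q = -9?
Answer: -22806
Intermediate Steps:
t(U) = 33/7 (t(U) = -9/7 + (2 + 4) = -9/7 + 6 = 33/7)
k(v, Y) = -9*v
362*k(7, t(5)) = 362*(-9*7) = 362*(-63) = -22806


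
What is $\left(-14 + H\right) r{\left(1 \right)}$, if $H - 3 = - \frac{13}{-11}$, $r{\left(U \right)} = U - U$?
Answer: $0$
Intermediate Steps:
$r{\left(U \right)} = 0$
$H = \frac{46}{11}$ ($H = 3 - \frac{13}{-11} = 3 - - \frac{13}{11} = 3 + \frac{13}{11} = \frac{46}{11} \approx 4.1818$)
$\left(-14 + H\right) r{\left(1 \right)} = \left(-14 + \frac{46}{11}\right) 0 = \left(- \frac{108}{11}\right) 0 = 0$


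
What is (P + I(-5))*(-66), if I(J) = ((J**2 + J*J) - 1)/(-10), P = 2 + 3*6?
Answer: -4983/5 ≈ -996.60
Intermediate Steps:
P = 20 (P = 2 + 18 = 20)
I(J) = 1/10 - J**2/5 (I(J) = ((J**2 + J**2) - 1)*(-1/10) = (2*J**2 - 1)*(-1/10) = (-1 + 2*J**2)*(-1/10) = 1/10 - J**2/5)
(P + I(-5))*(-66) = (20 + (1/10 - 1/5*(-5)**2))*(-66) = (20 + (1/10 - 1/5*25))*(-66) = (20 + (1/10 - 5))*(-66) = (20 - 49/10)*(-66) = (151/10)*(-66) = -4983/5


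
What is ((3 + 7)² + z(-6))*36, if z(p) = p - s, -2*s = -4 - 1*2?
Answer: 3276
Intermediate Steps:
s = 3 (s = -(-4 - 1*2)/2 = -(-4 - 2)/2 = -½*(-6) = 3)
z(p) = -3 + p (z(p) = p - 1*3 = p - 3 = -3 + p)
((3 + 7)² + z(-6))*36 = ((3 + 7)² + (-3 - 6))*36 = (10² - 9)*36 = (100 - 9)*36 = 91*36 = 3276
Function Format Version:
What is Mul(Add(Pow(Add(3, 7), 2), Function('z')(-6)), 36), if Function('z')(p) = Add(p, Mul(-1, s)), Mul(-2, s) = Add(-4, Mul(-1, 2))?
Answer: 3276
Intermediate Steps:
s = 3 (s = Mul(Rational(-1, 2), Add(-4, Mul(-1, 2))) = Mul(Rational(-1, 2), Add(-4, -2)) = Mul(Rational(-1, 2), -6) = 3)
Function('z')(p) = Add(-3, p) (Function('z')(p) = Add(p, Mul(-1, 3)) = Add(p, -3) = Add(-3, p))
Mul(Add(Pow(Add(3, 7), 2), Function('z')(-6)), 36) = Mul(Add(Pow(Add(3, 7), 2), Add(-3, -6)), 36) = Mul(Add(Pow(10, 2), -9), 36) = Mul(Add(100, -9), 36) = Mul(91, 36) = 3276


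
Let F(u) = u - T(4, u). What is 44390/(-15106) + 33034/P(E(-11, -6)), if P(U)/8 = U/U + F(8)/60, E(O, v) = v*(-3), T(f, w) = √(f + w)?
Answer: 31786398920/8708609 + 247755*√3/2306 ≈ 3836.1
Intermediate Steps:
F(u) = u - √(4 + u)
E(O, v) = -3*v
P(U) = 136/15 - 4*√3/15 (P(U) = 8*(U/U + (8 - √(4 + 8))/60) = 8*(1 + (8 - √12)*(1/60)) = 8*(1 + (8 - 2*√3)*(1/60)) = 8*(1 + (2/15 - √3/30)) = 8*(17/15 - √3/30) = 136/15 - 4*√3/15)
44390/(-15106) + 33034/P(E(-11, -6)) = 44390/(-15106) + 33034/(136/15 - 4*√3/15) = 44390*(-1/15106) + 33034/(136/15 - 4*√3/15) = -22195/7553 + 33034/(136/15 - 4*√3/15)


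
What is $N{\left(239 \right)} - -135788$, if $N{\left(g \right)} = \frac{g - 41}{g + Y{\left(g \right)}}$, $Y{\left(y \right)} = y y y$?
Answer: $\frac{926899615351}{6826079} \approx 1.3579 \cdot 10^{5}$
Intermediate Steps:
$Y{\left(y \right)} = y^{3}$ ($Y{\left(y \right)} = y^{2} y = y^{3}$)
$N{\left(g \right)} = \frac{-41 + g}{g + g^{3}}$ ($N{\left(g \right)} = \frac{g - 41}{g + g^{3}} = \frac{-41 + g}{g + g^{3}}$)
$N{\left(239 \right)} - -135788 = \frac{-41 + 239}{239 + 239^{3}} - -135788 = \frac{1}{239 + 13651919} \cdot 198 + 135788 = \frac{1}{13652158} \cdot 198 + 135788 = \frac{99}{6826079} + 135788 = \frac{926899615351}{6826079}$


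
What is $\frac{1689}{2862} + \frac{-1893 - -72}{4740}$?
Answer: $\frac{155231}{753660} \approx 0.20597$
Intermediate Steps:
$\frac{1689}{2862} + \frac{-1893 - -72}{4740} = 1689 \cdot \frac{1}{2862} + \left(-1893 + 72\right) \frac{1}{4740} = \frac{563}{954} - \frac{607}{1580} = \frac{155231}{753660}$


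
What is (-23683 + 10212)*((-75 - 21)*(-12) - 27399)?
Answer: 353573337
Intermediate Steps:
(-23683 + 10212)*((-75 - 21)*(-12) - 27399) = -13471*(-96*(-12) - 27399) = -13471*(1152 - 27399) = -13471*(-26247) = 353573337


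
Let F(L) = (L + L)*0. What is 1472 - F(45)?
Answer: 1472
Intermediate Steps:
F(L) = 0 (F(L) = (2*L)*0 = 0)
1472 - F(45) = 1472 - 1*0 = 1472 + 0 = 1472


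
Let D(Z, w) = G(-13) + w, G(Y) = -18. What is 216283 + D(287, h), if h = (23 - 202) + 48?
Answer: 216134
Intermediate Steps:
h = -131 (h = -179 + 48 = -131)
D(Z, w) = -18 + w
216283 + D(287, h) = 216283 + (-18 - 131) = 216283 - 149 = 216134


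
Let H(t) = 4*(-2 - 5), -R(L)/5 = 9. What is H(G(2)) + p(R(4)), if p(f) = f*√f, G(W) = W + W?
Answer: -28 - 135*I*√5 ≈ -28.0 - 301.87*I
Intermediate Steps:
G(W) = 2*W
R(L) = -45 (R(L) = -5*9 = -45)
H(t) = -28 (H(t) = 4*(-7) = -28)
p(f) = f^(3/2)
H(G(2)) + p(R(4)) = -28 + (-45)^(3/2) = -28 - 135*I*√5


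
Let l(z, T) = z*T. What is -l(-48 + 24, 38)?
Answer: 912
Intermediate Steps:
l(z, T) = T*z
-l(-48 + 24, 38) = -38*(-48 + 24) = -38*(-24) = -1*(-912) = 912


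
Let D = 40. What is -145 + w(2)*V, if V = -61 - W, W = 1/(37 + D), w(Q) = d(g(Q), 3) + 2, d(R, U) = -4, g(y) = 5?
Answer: -1769/77 ≈ -22.974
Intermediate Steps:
w(Q) = -2 (w(Q) = -4 + 2 = -2)
W = 1/77 (W = 1/(37 + 40) = 1/77 ≈ 0.012987)
V = -4698/77 (V = -61 - 1*1/77 = -61 - 1/77 = -4698/77 ≈ -61.013)
-145 + w(2)*V = -145 - 2*(-4698/77) = -145 + 9396/77 = -1769/77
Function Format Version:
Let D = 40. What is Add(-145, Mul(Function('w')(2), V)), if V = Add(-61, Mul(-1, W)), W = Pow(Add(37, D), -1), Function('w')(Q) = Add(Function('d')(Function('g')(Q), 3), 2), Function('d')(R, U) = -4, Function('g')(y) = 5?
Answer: Rational(-1769, 77) ≈ -22.974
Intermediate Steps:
Function('w')(Q) = -2 (Function('w')(Q) = Add(-4, 2) = -2)
W = Rational(1, 77) (W = Pow(Add(37, 40), -1) = Pow(77, -1) = Rational(1, 77) ≈ 0.012987)
V = Rational(-4698, 77) (V = Add(-61, Mul(-1, Rational(1, 77))) = Add(-61, Rational(-1, 77)) = Rational(-4698, 77) ≈ -61.013)
Add(-145, Mul(Function('w')(2), V)) = Add(-145, Mul(-2, Rational(-4698, 77))) = Add(-145, Rational(9396, 77)) = Rational(-1769, 77)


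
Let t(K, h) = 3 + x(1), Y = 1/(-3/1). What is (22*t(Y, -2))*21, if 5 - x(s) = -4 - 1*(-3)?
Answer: 4158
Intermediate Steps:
x(s) = 6 (x(s) = 5 - (-4 - 1*(-3)) = 5 - (-4 + 3) = 5 - 1*(-1) = 5 + 1 = 6)
Y = -⅓ (Y = 1/(-3*1) = 1/(-3) = -⅓ ≈ -0.33333)
t(K, h) = 9 (t(K, h) = 3 + 6 = 9)
(22*t(Y, -2))*21 = (22*9)*21 = 198*21 = 4158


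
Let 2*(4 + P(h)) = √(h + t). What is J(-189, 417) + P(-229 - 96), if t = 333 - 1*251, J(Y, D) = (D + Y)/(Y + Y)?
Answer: -290/63 + 9*I*√3/2 ≈ -4.6032 + 7.7942*I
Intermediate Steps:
J(Y, D) = (D + Y)/(2*Y) (J(Y, D) = (D + Y)/((2*Y)) = (D + Y)*(1/(2*Y)) = (D + Y)/(2*Y))
t = 82 (t = 333 - 251 = 82)
P(h) = -4 + √(82 + h)/2 (P(h) = -4 + √(h + 82)/2 = -4 + √(82 + h)/2)
J(-189, 417) + P(-229 - 96) = (½)*(417 - 189)/(-189) + (-4 + √(82 + (-229 - 96))/2) = (½)*(-1/189)*228 + (-4 + √(82 - 325)/2) = -38/63 + (-4 + √(-243)/2) = -38/63 + (-4 + (9*I*√3)/2) = -38/63 + (-4 + 9*I*√3/2) = -290/63 + 9*I*√3/2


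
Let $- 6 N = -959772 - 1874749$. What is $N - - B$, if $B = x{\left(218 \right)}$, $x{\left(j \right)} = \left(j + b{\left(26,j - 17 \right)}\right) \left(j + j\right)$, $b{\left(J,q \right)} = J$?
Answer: $\frac{3472825}{6} \approx 5.788 \cdot 10^{5}$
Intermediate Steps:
$x{\left(j \right)} = 2 j \left(26 + j\right)$ ($x{\left(j \right)} = \left(j + 26\right) \left(j + j\right) = \left(26 + j\right) 2 j = 2 j \left(26 + j\right)$)
$B = 106384$ ($B = 2 \cdot 218 \left(26 + 218\right) = 2 \cdot 218 \cdot 244 = 106384$)
$N = \frac{2834521}{6}$ ($N = - \frac{-959772 - 1874749}{6} = \left(- \frac{1}{6}\right) \left(-2834521\right) = \frac{2834521}{6} \approx 4.7242 \cdot 10^{5}$)
$N - - B = \frac{2834521}{6} - \left(-1\right) 106384 = \frac{2834521}{6} - -106384 = \frac{2834521}{6} + 106384 = \frac{3472825}{6}$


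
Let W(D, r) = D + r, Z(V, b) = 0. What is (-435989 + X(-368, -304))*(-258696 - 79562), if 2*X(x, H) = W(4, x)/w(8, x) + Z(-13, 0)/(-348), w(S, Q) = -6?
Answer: 442399520008/3 ≈ 1.4747e+11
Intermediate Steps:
X(x, H) = -⅓ - x/12 (X(x, H) = ((4 + x)/(-6) + 0/(-348))/2 = ((4 + x)*(-⅙) + 0*(-1/348))/2 = ((-⅔ - x/6) + 0)/2 = (-⅔ - x/6)/2 = -⅓ - x/12)
(-435989 + X(-368, -304))*(-258696 - 79562) = (-435989 + (-⅓ - 1/12*(-368)))*(-258696 - 79562) = (-435989 + (-⅓ + 92/3))*(-338258) = (-435989 + 91/3)*(-338258) = -1307876/3*(-338258) = 442399520008/3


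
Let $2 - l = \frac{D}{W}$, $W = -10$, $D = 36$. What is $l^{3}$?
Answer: $\frac{21952}{125} \approx 175.62$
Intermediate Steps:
$l = \frac{28}{5}$ ($l = 2 - \frac{36}{-10} = 2 - 36 \left(- \frac{1}{10}\right) = 2 - - \frac{18}{5} = 2 + \frac{18}{5} = \frac{28}{5} \approx 5.6$)
$l^{3} = \left(\frac{28}{5}\right)^{3} = \frac{21952}{125}$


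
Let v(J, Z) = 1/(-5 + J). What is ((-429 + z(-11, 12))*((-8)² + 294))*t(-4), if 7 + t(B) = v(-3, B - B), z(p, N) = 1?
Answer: 1091721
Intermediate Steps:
t(B) = -57/8 (t(B) = -7 + 1/(-5 - 3) = -7 + 1/(-8) = -7 - ⅛ = -57/8)
((-429 + z(-11, 12))*((-8)² + 294))*t(-4) = ((-429 + 1)*((-8)² + 294))*(-57/8) = -428*(64 + 294)*(-57/8) = -428*358*(-57/8) = -153224*(-57/8) = 1091721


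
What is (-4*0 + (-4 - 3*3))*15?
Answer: -195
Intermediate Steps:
(-4*0 + (-4 - 3*3))*15 = (0 + (-4 - 9))*15 = (0 - 13)*15 = -13*15 = -195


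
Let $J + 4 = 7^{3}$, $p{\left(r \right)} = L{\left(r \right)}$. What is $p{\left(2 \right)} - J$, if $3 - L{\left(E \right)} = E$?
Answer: $-338$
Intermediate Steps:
$L{\left(E \right)} = 3 - E$
$p{\left(r \right)} = 3 - r$
$J = 339$ ($J = -4 + 7^{3} = -4 + 343 = 339$)
$p{\left(2 \right)} - J = \left(3 - 2\right) - 339 = 1 - 339 = -338$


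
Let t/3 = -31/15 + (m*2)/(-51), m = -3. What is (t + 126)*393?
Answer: 4013709/85 ≈ 47220.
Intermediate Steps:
t = -497/85 (t = 3*(-31/15 - 3*2/(-51)) = 3*(-31*1/15 - 6*(-1/51)) = 3*(-31/15 + 2/17) = 3*(-497/255) = -497/85 ≈ -5.8471)
(t + 126)*393 = (-497/85 + 126)*393 = (10213/85)*393 = 4013709/85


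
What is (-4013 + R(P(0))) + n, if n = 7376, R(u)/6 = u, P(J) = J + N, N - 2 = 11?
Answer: 3441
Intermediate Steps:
N = 13 (N = 2 + 11 = 13)
P(J) = 13 + J (P(J) = J + 13 = 13 + J)
R(u) = 6*u
(-4013 + R(P(0))) + n = (-4013 + 6*(13 + 0)) + 7376 = (-4013 + 6*13) + 7376 = (-4013 + 78) + 7376 = -3935 + 7376 = 3441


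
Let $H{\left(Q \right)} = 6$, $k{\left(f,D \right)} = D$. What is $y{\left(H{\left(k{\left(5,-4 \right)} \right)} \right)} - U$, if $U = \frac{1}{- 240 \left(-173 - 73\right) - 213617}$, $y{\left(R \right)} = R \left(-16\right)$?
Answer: $- \frac{14839391}{154577} \approx -96.0$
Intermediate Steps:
$y{\left(R \right)} = - 16 R$
$U = - \frac{1}{154577}$ ($U = \frac{1}{\left(-240\right) \left(-246\right) - 213617} = \frac{1}{59040 - 213617} = \frac{1}{-154577} = - \frac{1}{154577} \approx -6.4693 \cdot 10^{-6}$)
$y{\left(H{\left(k{\left(5,-4 \right)} \right)} \right)} - U = \left(-16\right) 6 - - \frac{1}{154577} = -96 + \frac{1}{154577} = - \frac{14839391}{154577}$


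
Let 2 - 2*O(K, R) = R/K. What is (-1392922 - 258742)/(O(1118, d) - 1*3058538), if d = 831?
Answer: 3693120704/6838889563 ≈ 0.54002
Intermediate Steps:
O(K, R) = 1 - R/(2*K)
(-1392922 - 258742)/(O(1118, d) - 1*3058538) = (-1392922 - 258742)/((1118 - 1/2*831)/1118 - 1*3058538) = -1651664/((1118 - 831/2)/1118 - 3058538) = -1651664/((1/1118)*(1405/2) - 3058538) = -1651664/(1405/2236 - 3058538) = -1651664/(-6838889563/2236) = -1651664*(-2236/6838889563) = 3693120704/6838889563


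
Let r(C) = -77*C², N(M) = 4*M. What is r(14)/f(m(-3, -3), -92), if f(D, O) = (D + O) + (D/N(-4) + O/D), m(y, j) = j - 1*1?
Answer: 60368/291 ≈ 207.45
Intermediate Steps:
m(y, j) = -1 + j (m(y, j) = j - 1 = -1 + j)
f(D, O) = O + 15*D/16 + O/D (f(D, O) = (D + O) + (D/((4*(-4))) + O/D) = (D + O) + (D/(-16) + O/D) = (D + O) + (D*(-1/16) + O/D) = (D + O) + (-D/16 + O/D) = O + 15*D/16 + O/D)
r(14)/f(m(-3, -3), -92) = (-77*14²)/(-92 + 15*(-1 - 3)/16 - 92/(-1 - 3)) = (-77*196)/(-92 + (15/16)*(-4) - 92/(-4)) = -15092/(-92 - 15/4 - 92*(-¼)) = -15092/(-92 - 15/4 + 23) = -15092/(-291/4) = -15092*(-4/291) = 60368/291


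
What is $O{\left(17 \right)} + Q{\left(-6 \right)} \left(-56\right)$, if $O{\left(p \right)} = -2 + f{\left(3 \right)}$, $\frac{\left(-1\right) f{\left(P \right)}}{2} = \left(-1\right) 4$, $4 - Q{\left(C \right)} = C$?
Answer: $-554$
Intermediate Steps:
$Q{\left(C \right)} = 4 - C$
$f{\left(P \right)} = 8$ ($f{\left(P \right)} = - 2 \left(\left(-1\right) 4\right) = \left(-2\right) \left(-4\right) = 8$)
$O{\left(p \right)} = 6$ ($O{\left(p \right)} = -2 + 8 = 6$)
$O{\left(17 \right)} + Q{\left(-6 \right)} \left(-56\right) = 6 + \left(4 - -6\right) \left(-56\right) = 6 + \left(4 + 6\right) \left(-56\right) = 6 + 10 \left(-56\right) = 6 - 560 = -554$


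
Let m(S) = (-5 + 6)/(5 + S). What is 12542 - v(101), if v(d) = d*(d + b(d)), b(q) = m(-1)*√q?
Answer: 2341 - 101*√101/4 ≈ 2087.2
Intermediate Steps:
m(S) = 1/(5 + S)
b(q) = √q/4 (b(q) = √q/(5 - 1) = √q/4)
v(d) = d*(d + √d/4)
12542 - v(101) = 12542 - (101² + 101^(3/2)/4) = 12542 - (10201 + (101*√101)/4) = 12542 - (10201 + 101*√101/4) = 12542 + (-10201 - 101*√101/4) = 2341 - 101*√101/4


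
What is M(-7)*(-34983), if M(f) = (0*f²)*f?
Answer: 0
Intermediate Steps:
M(f) = 0 (M(f) = 0*f = 0)
M(-7)*(-34983) = 0*(-34983) = 0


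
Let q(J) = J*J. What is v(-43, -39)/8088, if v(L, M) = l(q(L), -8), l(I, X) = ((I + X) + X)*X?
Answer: -611/337 ≈ -1.8131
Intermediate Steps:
q(J) = J²
l(I, X) = X*(I + 2*X) (l(I, X) = (I + 2*X)*X = X*(I + 2*X))
v(L, M) = 128 - 8*L² (v(L, M) = -8*(L² + 2*(-8)) = -8*(L² - 16) = -8*(-16 + L²) = 128 - 8*L²)
v(-43, -39)/8088 = (128 - 8*(-43)²)/8088 = (128 - 8*1849)*(1/8088) = (128 - 14792)*(1/8088) = -14664*1/8088 = -611/337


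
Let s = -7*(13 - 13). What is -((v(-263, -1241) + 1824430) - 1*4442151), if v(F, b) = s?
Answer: 2617721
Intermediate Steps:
s = 0 (s = -7*0 = 0)
v(F, b) = 0
-((v(-263, -1241) + 1824430) - 1*4442151) = -((0 + 1824430) - 1*4442151) = -(1824430 - 4442151) = -1*(-2617721) = 2617721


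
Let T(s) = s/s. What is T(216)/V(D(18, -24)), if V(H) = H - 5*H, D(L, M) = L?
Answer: -1/72 ≈ -0.013889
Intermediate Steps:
V(H) = -4*H
T(s) = 1
T(216)/V(D(18, -24)) = 1/(-4*18) = 1/(-72) = 1*(-1/72) = -1/72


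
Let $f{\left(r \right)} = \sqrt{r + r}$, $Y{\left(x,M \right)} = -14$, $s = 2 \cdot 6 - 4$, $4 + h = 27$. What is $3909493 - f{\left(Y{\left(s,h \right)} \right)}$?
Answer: $3909493 - 2 i \sqrt{7} \approx 3.9095 \cdot 10^{6} - 5.2915 i$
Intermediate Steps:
$h = 23$ ($h = -4 + 27 = 23$)
$s = 8$ ($s = 12 - 4 = 8$)
$f{\left(r \right)} = \sqrt{2} \sqrt{r}$ ($f{\left(r \right)} = \sqrt{2 r} = \sqrt{2} \sqrt{r}$)
$3909493 - f{\left(Y{\left(s,h \right)} \right)} = 3909493 - \sqrt{2} \sqrt{-14} = 3909493 - \sqrt{2} i \sqrt{14} = 3909493 - 2 i \sqrt{7}$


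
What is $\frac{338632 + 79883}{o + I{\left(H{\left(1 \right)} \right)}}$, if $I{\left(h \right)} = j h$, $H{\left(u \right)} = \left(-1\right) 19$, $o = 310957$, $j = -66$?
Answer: $\frac{418515}{312211} \approx 1.3405$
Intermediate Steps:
$H{\left(u \right)} = -19$
$I{\left(h \right)} = - 66 h$
$\frac{338632 + 79883}{o + I{\left(H{\left(1 \right)} \right)}} = \frac{338632 + 79883}{310957 - -1254} = \frac{418515}{310957 + 1254} = \frac{418515}{312211}$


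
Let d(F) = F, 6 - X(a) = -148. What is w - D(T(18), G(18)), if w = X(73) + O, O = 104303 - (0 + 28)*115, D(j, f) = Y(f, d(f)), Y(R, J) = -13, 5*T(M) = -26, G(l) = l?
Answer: 101250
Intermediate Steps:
T(M) = -26/5 (T(M) = (⅕)*(-26) = -26/5)
X(a) = 154 (X(a) = 6 - 1*(-148) = 6 + 148 = 154)
D(j, f) = -13
O = 101083 (O = 104303 - 28*115 = 104303 - 1*3220 = 104303 - 3220 = 101083)
w = 101237 (w = 154 + 101083 = 101237)
w - D(T(18), G(18)) = 101237 - 1*(-13) = 101237 + 13 = 101250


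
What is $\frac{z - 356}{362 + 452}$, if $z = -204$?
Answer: $- \frac{280}{407} \approx -0.68796$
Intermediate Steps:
$\frac{z - 356}{362 + 452} = \frac{-204 - 356}{362 + 452} = - \frac{560}{814} = \left(-560\right) \frac{1}{814} = - \frac{280}{407}$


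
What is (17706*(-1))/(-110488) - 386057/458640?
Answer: -88096903/129270960 ≈ -0.68149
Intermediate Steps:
(17706*(-1))/(-110488) - 386057/458640 = -17706*(-1/110488) - 386057*1/458640 = 8853/55244 - 55151/65520 = -88096903/129270960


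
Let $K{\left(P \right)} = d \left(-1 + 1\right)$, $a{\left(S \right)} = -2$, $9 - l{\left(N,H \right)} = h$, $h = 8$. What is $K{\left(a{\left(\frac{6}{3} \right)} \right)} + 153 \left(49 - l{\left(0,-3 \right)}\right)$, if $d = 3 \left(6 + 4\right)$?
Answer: $7344$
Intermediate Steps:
$l{\left(N,H \right)} = 1$ ($l{\left(N,H \right)} = 9 - 8 = 1$)
$d = 30$ ($d = 3 \cdot 10 = 30$)
$K{\left(P \right)} = 0$ ($K{\left(P \right)} = 30 \left(-1 + 1\right) = 30 \cdot 0 = 0$)
$K{\left(a{\left(\frac{6}{3} \right)} \right)} + 153 \left(49 - l{\left(0,-3 \right)}\right) = 0 + 153 \left(49 - 1\right) = 0 + 153 \cdot 48 = 0 + 7344 = 7344$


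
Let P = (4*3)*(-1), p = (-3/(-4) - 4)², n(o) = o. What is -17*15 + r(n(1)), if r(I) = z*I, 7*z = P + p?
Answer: -28583/112 ≈ -255.21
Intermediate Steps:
p = 169/16 (p = (-3*(-¼) - 4)² = (¾ - 4)² = (-13/4)² = 169/16 ≈ 10.563)
P = -12 (P = 12*(-1) = -12)
z = -23/112 (z = (-12 + 169/16)/7 = (⅐)*(-23/16) = -23/112 ≈ -0.20536)
r(I) = -23*I/112
-17*15 + r(n(1)) = -17*15 - 23/112*1 = -255 - 23/112 = -28583/112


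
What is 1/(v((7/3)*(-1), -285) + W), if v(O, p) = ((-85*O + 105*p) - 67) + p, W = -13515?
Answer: -3/130781 ≈ -2.2939e-5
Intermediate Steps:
v(O, p) = -67 - 85*O + 106*p (v(O, p) = (-67 - 85*O + 105*p) + p = -67 - 85*O + 106*p)
1/(v((7/3)*(-1), -285) + W) = 1/((-67 - 85*7/3*(-1) + 106*(-285)) - 13515) = 1/((-67 - 85*(⅓)*7*(-1) - 30210) - 13515) = 1/((-67 - 595*(-1)/3 - 30210) - 13515) = 1/((-67 - 85*(-7/3) - 30210) - 13515) = 1/((-67 + 595/3 - 30210) - 13515) = 1/(-90236/3 - 13515) = 1/(-130781/3) = -3/130781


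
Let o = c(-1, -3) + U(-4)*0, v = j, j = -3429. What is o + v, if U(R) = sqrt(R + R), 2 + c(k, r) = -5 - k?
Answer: -3435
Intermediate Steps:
c(k, r) = -7 - k (c(k, r) = -2 + (-5 - k) = -7 - k)
U(R) = sqrt(2)*sqrt(R) (U(R) = sqrt(2*R) = sqrt(2)*sqrt(R))
v = -3429
o = -6 (o = (-7 - 1*(-1)) + (sqrt(2)*sqrt(-4))*0 = (-7 + 1) + (sqrt(2)*(2*I))*0 = -6 + (2*I*sqrt(2))*0 = -6 + 0 = -6)
o + v = -6 - 3429 = -3435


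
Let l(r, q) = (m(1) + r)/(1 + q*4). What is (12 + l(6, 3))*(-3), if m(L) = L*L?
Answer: -489/13 ≈ -37.615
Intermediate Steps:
m(L) = L**2
l(r, q) = (1 + r)/(1 + 4*q) (l(r, q) = (1**2 + r)/(1 + q*4) = (1 + r)/(1 + 4*q))
(12 + l(6, 3))*(-3) = (12 + (1 + 6)/(1 + 4*3))*(-3) = (12 + 7/(1 + 12))*(-3) = (12 + 7/13)*(-3) = (163/13)*(-3) = -489/13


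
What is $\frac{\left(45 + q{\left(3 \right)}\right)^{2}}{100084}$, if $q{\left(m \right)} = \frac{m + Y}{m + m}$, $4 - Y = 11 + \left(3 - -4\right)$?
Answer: $\frac{67081}{3603024} \approx 0.018618$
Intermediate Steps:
$Y = -14$ ($Y = 4 - \left(11 + \left(3 - -4\right)\right) = 4 - \left(11 + \left(3 + 4\right)\right) = 4 - \left(11 + 7\right) = 4 - 18 = -14$)
$q{\left(m \right)} = \frac{-14 + m}{2 m}$ ($q{\left(m \right)} = \frac{m - 14}{m + m} = \frac{-14 + m}{2 m}$)
$\frac{\left(45 + q{\left(3 \right)}\right)^{2}}{100084} = \frac{\left(45 + \frac{-14 + 3}{2 \cdot 3}\right)^{2}}{100084} = \left(45 + \frac{1}{2} \cdot \frac{1}{3} \left(-11\right)\right)^{2} \cdot \frac{1}{100084} = \left(45 - \frac{11}{6}\right)^{2} \cdot \frac{1}{100084} = \left(\frac{259}{6}\right)^{2} \cdot \frac{1}{100084} = \frac{67081}{36} \cdot \frac{1}{100084} = \frac{67081}{3603024}$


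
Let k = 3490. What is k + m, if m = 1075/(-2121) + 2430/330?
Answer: 81585166/23331 ≈ 3496.9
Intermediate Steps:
m = 159976/23331 (m = 1075*(-1/2121) + 2430*(1/330) = -1075/2121 + 81/11 = 159976/23331 ≈ 6.8568)
k + m = 3490 + 159976/23331 = 81585166/23331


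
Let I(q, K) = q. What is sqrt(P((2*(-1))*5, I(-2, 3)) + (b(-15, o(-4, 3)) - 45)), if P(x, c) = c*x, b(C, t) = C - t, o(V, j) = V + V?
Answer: 4*I*sqrt(2) ≈ 5.6569*I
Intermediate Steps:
o(V, j) = 2*V
sqrt(P((2*(-1))*5, I(-2, 3)) + (b(-15, o(-4, 3)) - 45)) = sqrt(-2*2*(-1)*5 + ((-15 - 2*(-4)) - 45)) = sqrt(-(-4)*5 + ((-15 - 1*(-8)) - 45)) = sqrt(-2*(-10) + ((-15 + 8) - 45)) = sqrt(20 + (-7 - 45)) = sqrt(20 - 52) = sqrt(-32) = 4*I*sqrt(2)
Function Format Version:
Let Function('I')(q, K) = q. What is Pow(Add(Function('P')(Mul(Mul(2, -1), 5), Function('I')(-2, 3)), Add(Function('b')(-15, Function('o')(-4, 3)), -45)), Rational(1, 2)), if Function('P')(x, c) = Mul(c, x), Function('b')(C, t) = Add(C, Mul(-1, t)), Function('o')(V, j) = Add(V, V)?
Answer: Mul(4, I, Pow(2, Rational(1, 2))) ≈ Mul(5.6569, I)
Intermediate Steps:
Function('o')(V, j) = Mul(2, V)
Pow(Add(Function('P')(Mul(Mul(2, -1), 5), Function('I')(-2, 3)), Add(Function('b')(-15, Function('o')(-4, 3)), -45)), Rational(1, 2)) = Pow(Add(Mul(-2, Mul(Mul(2, -1), 5)), Add(Add(-15, Mul(-1, Mul(2, -4))), -45)), Rational(1, 2)) = Pow(Add(Mul(-2, Mul(-2, 5)), Add(Add(-15, Mul(-1, -8)), -45)), Rational(1, 2)) = Pow(Add(Mul(-2, -10), Add(Add(-15, 8), -45)), Rational(1, 2)) = Pow(Add(20, Add(-7, -45)), Rational(1, 2)) = Pow(Add(20, -52), Rational(1, 2)) = Pow(-32, Rational(1, 2)) = Mul(4, I, Pow(2, Rational(1, 2)))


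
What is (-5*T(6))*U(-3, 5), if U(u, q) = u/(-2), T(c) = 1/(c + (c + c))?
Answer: -5/12 ≈ -0.41667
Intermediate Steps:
T(c) = 1/(3*c) (T(c) = 1/(c + 2*c) = 1/(3*c))
U(u, q) = -u/2 (U(u, q) = u*(-1/2) = -u/2)
(-5*T(6))*U(-3, 5) = (-5/(3*6))*(-1/2*(-3)) = -5/(3*6)*(3/2) = -5*1/18*(3/2) = -5/18*3/2 = -5/12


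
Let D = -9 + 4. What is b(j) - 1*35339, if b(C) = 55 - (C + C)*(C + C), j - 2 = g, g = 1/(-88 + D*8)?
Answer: -144588289/4096 ≈ -35300.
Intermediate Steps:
D = -5
g = -1/128 (g = 1/(-88 - 5*8) = 1/(-88 - 40) = 1/(-128) = -1/128 ≈ -0.0078125)
j = 255/128 (j = 2 - 1/128 = 255/128 ≈ 1.9922)
b(C) = 55 - 4*C² (b(C) = 55 - 2*C*2*C = 55 - 4*C²)
b(j) - 1*35339 = (55 - 4*(255/128)²) - 1*35339 = (55 - 4*65025/16384) - 35339 = (55 - 65025/4096) - 35339 = 160255/4096 - 35339 = -144588289/4096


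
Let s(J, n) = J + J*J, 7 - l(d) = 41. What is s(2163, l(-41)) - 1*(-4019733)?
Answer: 8700465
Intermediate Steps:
l(d) = -34 (l(d) = 7 - 1*41 = 7 - 41 = -34)
s(J, n) = J + J**2
s(2163, l(-41)) - 1*(-4019733) = 2163*(1 + 2163) - 1*(-4019733) = 2163*2164 + 4019733 = 4680732 + 4019733 = 8700465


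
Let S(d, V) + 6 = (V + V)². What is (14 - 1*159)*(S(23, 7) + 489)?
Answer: -98455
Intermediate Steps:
S(d, V) = -6 + 4*V² (S(d, V) = -6 + (V + V)² = -6 + (2*V)² = -6 + 4*V²)
(14 - 1*159)*(S(23, 7) + 489) = (14 - 1*159)*((-6 + 4*7²) + 489) = (14 - 159)*((-6 + 4*49) + 489) = -145*((-6 + 196) + 489) = -145*(190 + 489) = -145*679 = -98455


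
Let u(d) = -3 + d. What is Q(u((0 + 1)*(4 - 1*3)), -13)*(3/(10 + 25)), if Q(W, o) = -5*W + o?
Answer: -9/35 ≈ -0.25714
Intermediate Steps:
Q(W, o) = o - 5*W
Q(u((0 + 1)*(4 - 1*3)), -13)*(3/(10 + 25)) = (-13 - 5*(-3 + (0 + 1)*(4 - 1*3)))*(3/(10 + 25)) = (-13 - 5*(-3 + 1*(4 - 3)))*(3/35) = (-13 - 5*(-3 + 1*1))*((1/35)*3) = (-13 - 5*(-3 + 1))*(3/35) = (-13 - 5*(-2))*(3/35) = (-13 + 10)*(3/35) = -3*3/35 = -9/35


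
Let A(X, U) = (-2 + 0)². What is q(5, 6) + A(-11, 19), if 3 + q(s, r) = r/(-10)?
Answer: ⅖ ≈ 0.40000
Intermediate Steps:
q(s, r) = -3 - r/10 (q(s, r) = -3 + r/(-10) = -3 + r*(-⅒) = -3 - r/10)
A(X, U) = 4 (A(X, U) = (-2)² = 4)
q(5, 6) + A(-11, 19) = (-3 - ⅒*6) + 4 = (-3 - ⅗) + 4 = -18/5 + 4 = ⅖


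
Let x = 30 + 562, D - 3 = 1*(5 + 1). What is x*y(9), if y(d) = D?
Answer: 5328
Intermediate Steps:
D = 9 (D = 3 + 1*(5 + 1) = 3 + 1*6 = 3 + 6 = 9)
y(d) = 9
x = 592
x*y(9) = 592*9 = 5328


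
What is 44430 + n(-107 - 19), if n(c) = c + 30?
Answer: 44334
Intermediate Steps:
n(c) = 30 + c
44430 + n(-107 - 19) = 44430 + (30 + (-107 - 19)) = 44430 + (30 - 126) = 44430 - 96 = 44334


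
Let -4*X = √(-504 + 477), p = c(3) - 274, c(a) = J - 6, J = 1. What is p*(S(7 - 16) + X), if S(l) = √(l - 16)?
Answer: I*(-1395 + 837*√3/4) ≈ -1032.6*I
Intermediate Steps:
c(a) = -5 (c(a) = 1 - 6 = -5)
S(l) = √(-16 + l)
p = -279 (p = -5 - 274 = -279)
X = -3*I*√3/4 (X = -√(-504 + 477)/4 = -3*I*√3/4 ≈ -1.299*I)
p*(S(7 - 16) + X) = -279*(√(-16 + (7 - 16)) - 3*I*√3/4) = -279*(√(-16 - 9) - 3*I*√3/4) = -279*(√(-25) - 3*I*√3/4) = -279*(5*I - 3*I*√3/4) = -1395*I + 837*I*√3/4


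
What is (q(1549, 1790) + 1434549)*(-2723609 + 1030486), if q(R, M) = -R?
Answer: -2426245259000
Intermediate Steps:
(q(1549, 1790) + 1434549)*(-2723609 + 1030486) = (-1*1549 + 1434549)*(-2723609 + 1030486) = (-1549 + 1434549)*(-1693123) = 1433000*(-1693123) = -2426245259000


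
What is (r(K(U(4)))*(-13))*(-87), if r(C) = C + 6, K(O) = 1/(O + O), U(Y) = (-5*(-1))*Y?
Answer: 272571/40 ≈ 6814.3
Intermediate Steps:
U(Y) = 5*Y
K(O) = 1/(2*O)
r(C) = 6 + C
(r(K(U(4)))*(-13))*(-87) = ((6 + 1/(2*((5*4))))*(-13))*(-87) = ((6 + (½)/20)*(-13))*(-87) = ((6 + (½)*(1/20))*(-13))*(-87) = ((6 + 1/40)*(-13))*(-87) = ((241/40)*(-13))*(-87) = -3133/40*(-87) = 272571/40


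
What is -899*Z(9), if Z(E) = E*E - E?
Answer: -64728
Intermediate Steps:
Z(E) = E² - E
-899*Z(9) = -8091*(-1 + 9) = -8091*8 = -899*72 = -64728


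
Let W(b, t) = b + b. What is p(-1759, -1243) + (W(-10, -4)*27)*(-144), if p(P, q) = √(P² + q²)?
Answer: 77760 + √4639130 ≈ 79914.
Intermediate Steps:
W(b, t) = 2*b
p(-1759, -1243) + (W(-10, -4)*27)*(-144) = √((-1759)² + (-1243)²) + ((2*(-10))*27)*(-144) = √(3094081 + 1545049) - 20*27*(-144) = √4639130 - 540*(-144) = √4639130 + 77760 = 77760 + √4639130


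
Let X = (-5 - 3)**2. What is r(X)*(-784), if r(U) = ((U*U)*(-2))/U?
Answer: 100352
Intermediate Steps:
X = 64 (X = (-8)**2 = 64)
r(U) = -2*U (r(U) = (U**2*(-2))/U = (-2*U**2)/U = -2*U)
r(X)*(-784) = -2*64*(-784) = -128*(-784) = 100352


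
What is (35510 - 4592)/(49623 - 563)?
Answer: 15459/24530 ≈ 0.63021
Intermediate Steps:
(35510 - 4592)/(49623 - 563) = 30918/49060 = 30918*(1/49060) = 15459/24530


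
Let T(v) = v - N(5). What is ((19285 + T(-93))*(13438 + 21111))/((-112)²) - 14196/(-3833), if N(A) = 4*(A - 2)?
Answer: 90718386953/1717184 ≈ 52830.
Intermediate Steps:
N(A) = -8 + 4*A (N(A) = 4*(-2 + A) = -8 + 4*A)
T(v) = -12 + v (T(v) = v - (-8 + 4*5) = v - (-8 + 20) = v - 1*12 = v - 12 = -12 + v)
((19285 + T(-93))*(13438 + 21111))/((-112)²) - 14196/(-3833) = ((19285 + (-12 - 93))*(13438 + 21111))/((-112)²) - 14196/(-3833) = ((19285 - 105)*34549)/12544 - 14196*(-1/3833) = (19180*34549)*(1/12544) + 14196/3833 = 662649820*(1/12544) + 14196/3833 = 23666065/448 + 14196/3833 = 90718386953/1717184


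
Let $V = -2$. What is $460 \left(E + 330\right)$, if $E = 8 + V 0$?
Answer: $155480$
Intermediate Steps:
$E = 8$ ($E = 8 - 0 = 8 + 0 = 8$)
$460 \left(E + 330\right) = 460 \left(8 + 330\right) = 460 \cdot 338 = 155480$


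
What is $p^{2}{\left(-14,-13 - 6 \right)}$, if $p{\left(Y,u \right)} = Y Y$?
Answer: $38416$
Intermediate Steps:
$p{\left(Y,u \right)} = Y^{2}$
$p^{2}{\left(-14,-13 - 6 \right)} = \left(\left(-14\right)^{2}\right)^{2} = 196^{2} = 38416$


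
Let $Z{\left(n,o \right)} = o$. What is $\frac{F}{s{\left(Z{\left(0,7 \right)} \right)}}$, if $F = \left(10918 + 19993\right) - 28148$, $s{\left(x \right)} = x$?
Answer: $\frac{2763}{7} \approx 394.71$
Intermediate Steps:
$F = 2763$ ($F = 30911 - 28148 = 2763$)
$\frac{F}{s{\left(Z{\left(0,7 \right)} \right)}} = \frac{2763}{7}$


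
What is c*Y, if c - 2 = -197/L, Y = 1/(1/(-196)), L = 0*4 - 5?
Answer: -40572/5 ≈ -8114.4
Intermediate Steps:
L = -5 (L = 0 - 5 = -5)
Y = -196 (Y = 1/(-1/196) = -196)
c = 207/5 (c = 2 - 197/(-5) = 2 - 197*(-⅕) = 2 + 197/5 = 207/5 ≈ 41.400)
c*Y = (207/5)*(-196) = -40572/5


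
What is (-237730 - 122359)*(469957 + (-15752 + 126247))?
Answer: -209014380228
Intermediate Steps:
(-237730 - 122359)*(469957 + (-15752 + 126247)) = -360089*(469957 + 110495) = -360089*580452 = -209014380228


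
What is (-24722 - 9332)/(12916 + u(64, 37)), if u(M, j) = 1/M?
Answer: -2179456/826625 ≈ -2.6366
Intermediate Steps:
(-24722 - 9332)/(12916 + u(64, 37)) = (-24722 - 9332)/(12916 + 1/64) = -34054/(12916 + 1/64) = -34054/826625/64 = -34054*64/826625 = -2179456/826625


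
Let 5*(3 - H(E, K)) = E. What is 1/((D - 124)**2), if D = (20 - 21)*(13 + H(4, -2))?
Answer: 25/484416 ≈ 5.1609e-5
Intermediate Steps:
H(E, K) = 3 - E/5
D = -76/5 (D = (20 - 21)*(13 + (3 - 1/5*4)) = -(13 + (3 - 4/5)) = -(13 + 11/5) = -1*76/5 = -76/5 ≈ -15.200)
1/((D - 124)**2) = 1/((-76/5 - 124)**2) = 1/((-696/5)**2) = 1/(484416/25) = 25/484416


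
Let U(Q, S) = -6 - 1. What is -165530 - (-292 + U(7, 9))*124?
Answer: -128454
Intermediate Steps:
U(Q, S) = -7
-165530 - (-292 + U(7, 9))*124 = -165530 - (-292 - 7)*124 = -165530 - (-299)*124 = -165530 - 1*(-37076) = -165530 + 37076 = -128454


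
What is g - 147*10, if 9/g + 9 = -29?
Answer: -55869/38 ≈ -1470.2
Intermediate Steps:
g = -9/38 (g = 9/(-9 - 29) = 9/(-38) = 9*(-1/38) = -9/38 ≈ -0.23684)
g - 147*10 = -9/38 - 147*10 = -9/38 - 1470 = -55869/38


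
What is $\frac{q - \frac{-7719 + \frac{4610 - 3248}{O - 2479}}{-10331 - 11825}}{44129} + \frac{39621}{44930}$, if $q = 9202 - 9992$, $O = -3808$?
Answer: $\frac{119300731618108399}{138090984490954420} \approx 0.86393$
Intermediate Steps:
$q = -790$ ($q = 9202 - 9992 = -790$)
$\frac{q - \frac{-7719 + \frac{4610 - 3248}{O - 2479}}{-10331 - 11825}}{44129} + \frac{39621}{44930} = \frac{-790 - \frac{-7719 + \frac{4610 - 3248}{-3808 - 2479}}{-10331 - 11825}}{44129} + \frac{39621}{44930} = \left(-790 - \frac{-7719 + \frac{1362}{-6287}}{-22156}\right) \frac{1}{44129} + 39621 \cdot \frac{1}{44930} = \left(-790 - \left(-7719 + 1362 \left(- \frac{1}{6287}\right)\right) \left(- \frac{1}{22156}\right)\right) \frac{1}{44129} + \frac{39621}{44930} = \left(-790 - \left(-7719 - \frac{1362}{6287}\right) \left(- \frac{1}{22156}\right)\right) \frac{1}{44129} + \frac{39621}{44930} = \left(-790 - \left(- \frac{48530715}{6287}\right) \left(- \frac{1}{22156}\right)\right) \frac{1}{44129} + \frac{39621}{44930} = \left(-790 - \frac{48530715}{139294772}\right) \frac{1}{44129} + \frac{39621}{44930} = \left(- \frac{110091400595}{139294772}\right) \frac{1}{44129} + \frac{39621}{44930} = - \frac{110091400595}{6146938993588} + \frac{39621}{44930} = \frac{119300731618108399}{138090984490954420}$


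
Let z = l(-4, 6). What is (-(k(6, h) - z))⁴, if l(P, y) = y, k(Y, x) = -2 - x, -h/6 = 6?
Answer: 614656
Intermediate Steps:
h = -36 (h = -6*6 = -36)
z = 6
(-(k(6, h) - z))⁴ = (-((-2 - 1*(-36)) - 1*6))⁴ = (-((-2 + 36) - 6))⁴ = (-(34 - 6))⁴ = (-1*28)⁴ = (-28)⁴ = 614656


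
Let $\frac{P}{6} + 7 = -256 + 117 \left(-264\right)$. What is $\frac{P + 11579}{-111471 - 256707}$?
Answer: $\frac{175327}{368178} \approx 0.4762$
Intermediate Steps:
$P = -186906$ ($P = -42 + 6 \left(-256 + 117 \left(-264\right)\right) = -42 + 6 \left(-256 - 30888\right) = -42 + 6 \left(-31144\right) = -42 - 186864 = -186906$)
$\frac{P + 11579}{-111471 - 256707} = \frac{-186906 + 11579}{-111471 - 256707} = - \frac{175327}{-368178} = \left(-175327\right) \left(- \frac{1}{368178}\right) = \frac{175327}{368178}$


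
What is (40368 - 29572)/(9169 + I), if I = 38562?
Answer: 10796/47731 ≈ 0.22618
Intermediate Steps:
(40368 - 29572)/(9169 + I) = (40368 - 29572)/(9169 + 38562) = 10796/47731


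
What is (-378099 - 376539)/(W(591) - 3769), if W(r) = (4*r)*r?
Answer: -754638/1393355 ≈ -0.54160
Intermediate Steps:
W(r) = 4*r²
(-378099 - 376539)/(W(591) - 3769) = (-378099 - 376539)/(4*591² - 3769) = -754638/(4*349281 - 3769) = -754638/(1397124 - 3769) = -754638/1393355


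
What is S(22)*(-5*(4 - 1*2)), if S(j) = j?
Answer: -220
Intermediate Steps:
S(22)*(-5*(4 - 1*2)) = 22*(-5*(4 - 1*2)) = 22*(-5*(4 - 2)) = 22*(-5*2) = 22*(-10) = -220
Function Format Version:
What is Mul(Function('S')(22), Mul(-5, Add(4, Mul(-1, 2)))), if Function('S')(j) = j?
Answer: -220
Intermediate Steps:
Mul(Function('S')(22), Mul(-5, Add(4, Mul(-1, 2)))) = Mul(22, Mul(-5, Add(4, Mul(-1, 2)))) = Mul(22, Mul(-5, Add(4, -2))) = Mul(22, Mul(-5, 2)) = Mul(22, -10) = -220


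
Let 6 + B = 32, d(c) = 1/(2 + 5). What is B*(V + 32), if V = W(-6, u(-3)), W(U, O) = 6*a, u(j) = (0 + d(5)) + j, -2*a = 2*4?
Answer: 208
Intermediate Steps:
a = -4 ≈ -4.0000
d(c) = ⅐ (d(c) = 1/7 = ⅐)
B = 26 (B = -6 + 32 = 26)
u(j) = ⅐ + j (u(j) = (0 + ⅐) + j = ⅐ + j)
W(U, O) = -24 (W(U, O) = 6*(-4) = -24)
V = -24
B*(V + 32) = 26*(-24 + 32) = 26*8 = 208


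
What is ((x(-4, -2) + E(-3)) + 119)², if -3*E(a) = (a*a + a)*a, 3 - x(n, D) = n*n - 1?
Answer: 12769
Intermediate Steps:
x(n, D) = 4 - n² (x(n, D) = 3 - (n*n - 1) = 3 - (n² - 1) = 3 - (-1 + n²) = 3 + (1 - n²) = 4 - n²)
E(a) = -a*(a + a²)/3 (E(a) = -(a*a + a)*a/3 = -(a² + a)*a/3 = -(a + a²)*a/3 = -a*(a + a²)/3)
((x(-4, -2) + E(-3)) + 119)² = (((4 - 1*(-4)²) + (⅓)*(-3)²*(-1 - 1*(-3))) + 119)² = (((4 - 1*16) + (⅓)*9*(-1 + 3)) + 119)² = (((4 - 16) + (⅓)*9*2) + 119)² = ((-12 + 6) + 119)² = (-6 + 119)² = 113² = 12769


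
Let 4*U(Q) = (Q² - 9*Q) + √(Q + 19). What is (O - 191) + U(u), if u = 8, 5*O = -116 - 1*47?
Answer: -1128/5 + 3*√3/4 ≈ -224.30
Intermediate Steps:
O = -163/5 (O = (-116 - 1*47)/5 = (-116 - 47)/5 = (⅕)*(-163) = -163/5 ≈ -32.600)
U(Q) = -9*Q/4 + Q²/4 + √(19 + Q)/4 (U(Q) = ((Q² - 9*Q) + √(Q + 19))/4 = ((Q² - 9*Q) + √(19 + Q))/4 = (Q² + √(19 + Q) - 9*Q)/4 = -9*Q/4 + Q²/4 + √(19 + Q)/4)
(O - 191) + U(u) = (-163/5 - 191) + (-9/4*8 + (¼)*8² + √(19 + 8)/4) = -1118/5 + (-18 + (¼)*64 + √27/4) = -1118/5 + (-18 + 16 + (3*√3)/4) = -1118/5 + (-18 + 16 + 3*√3/4) = -1118/5 + (-2 + 3*√3/4) = -1128/5 + 3*√3/4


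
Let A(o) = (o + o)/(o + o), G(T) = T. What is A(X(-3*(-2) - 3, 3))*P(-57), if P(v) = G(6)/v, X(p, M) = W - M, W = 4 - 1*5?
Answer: -2/19 ≈ -0.10526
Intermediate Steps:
W = -1 (W = 4 - 5 = -1)
X(p, M) = -1 - M
P(v) = 6/v
A(o) = 1 (A(o) = (2*o)/((2*o)) = (2*o)*(1/(2*o)) = 1)
A(X(-3*(-2) - 3, 3))*P(-57) = 1*(6/(-57)) = 1*(6*(-1/57)) = 1*(-2/19) = -2/19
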